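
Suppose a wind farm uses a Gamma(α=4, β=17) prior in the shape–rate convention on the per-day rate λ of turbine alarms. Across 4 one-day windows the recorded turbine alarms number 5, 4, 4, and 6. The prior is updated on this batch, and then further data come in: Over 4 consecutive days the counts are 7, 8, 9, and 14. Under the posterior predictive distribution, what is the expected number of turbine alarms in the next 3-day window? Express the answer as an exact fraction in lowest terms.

Total count: 5 + 4 + 4 + 6 = 19.
Total exposure: 4 days.
After the first batch: Gamma(4 + 19, 17 + 4) = Gamma(23, 21).
Total count: 7 + 8 + 9 + 14 = 38.
Total exposure: 4 days.
After the second batch: Gamma(23 + 38, 21 + 4) = Gamma(61, 25).
Predictive mean over a 3-day window = T·E[λ|data] = 3·61/25 = 183/25.

183/25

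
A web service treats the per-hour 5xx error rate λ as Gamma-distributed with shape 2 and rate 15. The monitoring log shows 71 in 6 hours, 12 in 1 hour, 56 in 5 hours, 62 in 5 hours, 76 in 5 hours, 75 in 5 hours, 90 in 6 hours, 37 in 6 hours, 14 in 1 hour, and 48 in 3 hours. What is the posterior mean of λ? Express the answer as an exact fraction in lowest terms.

543/58

Total count: 71 + 12 + 56 + 62 + 76 + 75 + 90 + 37 + 14 + 48 = 541.
Total exposure: 6 + 1 + 5 + 5 + 5 + 5 + 6 + 6 + 1 + 3 = 43 hours.
Conjugate update: add total count to the shape and total exposure to the rate, giving Gamma(543, 58).
Posterior mean = α'/β' = 543/58.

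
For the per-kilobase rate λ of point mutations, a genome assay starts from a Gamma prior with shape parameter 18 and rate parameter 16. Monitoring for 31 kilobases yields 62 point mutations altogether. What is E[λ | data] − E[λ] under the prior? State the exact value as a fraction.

217/376

Total count 62 over total exposure 31 kilobases.
Posterior: α' = 18 + 62 = 80, β' = 16 + 31 = 47.
Posterior mean = 80/47 = 80/47; prior mean = 18/16 = 9/8. Difference = 80/47 − 9/8 = 217/376.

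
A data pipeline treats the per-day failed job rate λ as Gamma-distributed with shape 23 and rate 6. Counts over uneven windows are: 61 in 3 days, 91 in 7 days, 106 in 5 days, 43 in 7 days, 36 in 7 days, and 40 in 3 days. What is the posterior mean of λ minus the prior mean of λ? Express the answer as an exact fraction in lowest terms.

Total count: 61 + 91 + 106 + 43 + 36 + 40 = 377.
Total exposure: 3 + 7 + 5 + 7 + 7 + 3 = 32 days.
Gamma(α, β) with Poisson data over total exposure Σt gives posterior Gamma(α+Σx, β+Σt) = Gamma(400, 38).
Posterior mean = 400/38 = 200/19; prior mean = 23/6 = 23/6. Difference = 200/19 − 23/6 = 763/114.

763/114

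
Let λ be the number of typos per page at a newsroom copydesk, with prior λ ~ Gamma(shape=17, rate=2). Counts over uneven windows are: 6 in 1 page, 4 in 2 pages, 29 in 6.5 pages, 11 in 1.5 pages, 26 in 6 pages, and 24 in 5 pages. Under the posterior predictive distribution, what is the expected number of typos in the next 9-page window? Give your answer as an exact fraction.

351/8

Total count: 6 + 4 + 29 + 11 + 26 + 24 = 100.
Total exposure: 1 + 2 + 6.5 + 1.5 + 6 + 5 = 22 pages.
By Gamma–Poisson conjugacy, the posterior is Gamma(α + Σx, β + Σt) = Gamma(17 + 100, 2 + 22) = Gamma(117, 24).
Predictive mean over a 9-page window = T·E[λ|data] = 9·117/24 = 351/8.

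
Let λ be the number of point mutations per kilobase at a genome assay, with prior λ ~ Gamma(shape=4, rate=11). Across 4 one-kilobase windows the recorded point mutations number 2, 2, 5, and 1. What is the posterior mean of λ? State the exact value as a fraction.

Total count: 2 + 2 + 5 + 1 = 10.
Total exposure: 4 kilobases.
By Gamma–Poisson conjugacy, the posterior is Gamma(α + Σx, β + Σt) = Gamma(4 + 10, 11 + 4) = Gamma(14, 15).
Posterior mean = α'/β' = 14/15.

14/15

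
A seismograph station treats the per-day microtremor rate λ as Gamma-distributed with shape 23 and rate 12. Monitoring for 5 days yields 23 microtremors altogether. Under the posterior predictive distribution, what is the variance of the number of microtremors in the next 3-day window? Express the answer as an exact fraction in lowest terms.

Total count 23 over total exposure 5 days.
The Gamma prior is conjugate for the Poisson rate, so λ | data ~ Gamma(23+23, 12+5) = Gamma(46, 17).
The posterior predictive for a window of length T is Negative Binomial with variance T·α'·(β'+T)/β'² = 3·46·20/289 = 2760/289.

2760/289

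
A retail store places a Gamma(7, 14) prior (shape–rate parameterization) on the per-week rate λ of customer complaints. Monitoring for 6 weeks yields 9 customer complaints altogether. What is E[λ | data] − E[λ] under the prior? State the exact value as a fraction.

3/10

Total count 9 over total exposure 6 weeks.
Conjugate update: add total count to the shape and total exposure to the rate, giving Gamma(16, 20).
Posterior mean = 16/20 = 4/5; prior mean = 7/14 = 1/2. Difference = 4/5 − 1/2 = 3/10.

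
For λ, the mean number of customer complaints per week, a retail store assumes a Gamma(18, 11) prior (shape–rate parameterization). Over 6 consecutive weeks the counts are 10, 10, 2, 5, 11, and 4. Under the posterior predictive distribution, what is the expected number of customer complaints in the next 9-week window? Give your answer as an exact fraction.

Total count: 10 + 10 + 2 + 5 + 11 + 4 = 42.
Total exposure: 6 weeks.
Gamma(α, β) with Poisson data over total exposure Σt gives posterior Gamma(α+Σx, β+Σt) = Gamma(60, 17).
Predictive mean over a 9-week window = T·E[λ|data] = 9·60/17 = 540/17.

540/17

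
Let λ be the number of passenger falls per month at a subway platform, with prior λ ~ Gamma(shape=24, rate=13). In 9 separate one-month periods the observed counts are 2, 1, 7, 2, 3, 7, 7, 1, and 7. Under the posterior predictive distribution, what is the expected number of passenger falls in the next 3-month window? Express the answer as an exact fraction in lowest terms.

183/22

Total count: 2 + 1 + 7 + 2 + 3 + 7 + 7 + 1 + 7 = 37.
Total exposure: 9 months.
Conjugate update: add total count to the shape and total exposure to the rate, giving Gamma(61, 22).
Predictive mean over a 3-month window = T·E[λ|data] = 3·61/22 = 183/22.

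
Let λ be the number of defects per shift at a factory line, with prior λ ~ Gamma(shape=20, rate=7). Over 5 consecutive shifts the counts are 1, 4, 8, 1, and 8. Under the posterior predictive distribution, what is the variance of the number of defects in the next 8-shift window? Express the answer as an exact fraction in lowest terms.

Total count: 1 + 4 + 8 + 1 + 8 = 22.
Total exposure: 5 shifts.
Conjugate update: add total count to the shape and total exposure to the rate, giving Gamma(42, 12).
The posterior predictive for a window of length T is Negative Binomial with variance T·α'·(β'+T)/β'² = 8·42·20/144 = 140/3.

140/3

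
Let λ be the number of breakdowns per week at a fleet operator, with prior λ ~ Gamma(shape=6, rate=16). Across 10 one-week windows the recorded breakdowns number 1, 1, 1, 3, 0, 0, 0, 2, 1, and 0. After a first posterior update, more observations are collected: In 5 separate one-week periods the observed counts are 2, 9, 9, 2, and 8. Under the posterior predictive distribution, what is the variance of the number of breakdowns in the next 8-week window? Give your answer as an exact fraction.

Total count: 1 + 1 + 1 + 3 + 0 + 0 + 0 + 2 + 1 + 0 = 9.
Total exposure: 10 weeks.
After the first batch: Gamma(6 + 9, 16 + 10) = Gamma(15, 26).
Total count: 2 + 9 + 9 + 2 + 8 = 30.
Total exposure: 5 weeks.
After the second batch: Gamma(15 + 30, 26 + 5) = Gamma(45, 31).
The posterior predictive for a window of length T is Negative Binomial with variance T·α'·(β'+T)/β'² = 8·45·39/961 = 14040/961.

14040/961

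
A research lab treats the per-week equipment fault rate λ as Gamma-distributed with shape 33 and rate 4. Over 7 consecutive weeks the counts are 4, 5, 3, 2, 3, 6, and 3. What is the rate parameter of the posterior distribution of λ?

11

Total count: 4 + 5 + 3 + 2 + 3 + 6 + 3 = 26.
Total exposure: 7 weeks.
Posterior: α' = 33 + 26 = 59, β' = 4 + 7 = 11.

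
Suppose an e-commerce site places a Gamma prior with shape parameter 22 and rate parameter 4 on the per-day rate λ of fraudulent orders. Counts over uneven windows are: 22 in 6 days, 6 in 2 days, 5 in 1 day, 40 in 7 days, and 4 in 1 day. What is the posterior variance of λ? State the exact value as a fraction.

Total count: 22 + 6 + 5 + 40 + 4 = 77.
Total exposure: 6 + 2 + 1 + 7 + 1 = 17 days.
The Gamma prior is conjugate for the Poisson rate, so λ | data ~ Gamma(22+77, 4+17) = Gamma(99, 21).
Posterior variance = α'/β'² = 99/441 = 11/49.

11/49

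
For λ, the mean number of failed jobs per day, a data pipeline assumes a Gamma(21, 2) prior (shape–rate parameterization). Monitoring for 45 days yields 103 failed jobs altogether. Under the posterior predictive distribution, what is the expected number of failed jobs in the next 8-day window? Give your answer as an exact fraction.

992/47

Total count 103 over total exposure 45 days.
Posterior: α' = 21 + 103 = 124, β' = 2 + 45 = 47.
Predictive mean over an 8-day window = T·E[λ|data] = 8·124/47 = 992/47.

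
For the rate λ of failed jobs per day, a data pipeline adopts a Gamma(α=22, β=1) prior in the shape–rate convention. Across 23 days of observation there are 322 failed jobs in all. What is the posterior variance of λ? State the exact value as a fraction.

Total count 322 over total exposure 23 days.
The Gamma prior is conjugate for the Poisson rate, so λ | data ~ Gamma(22+322, 1+23) = Gamma(344, 24).
Posterior variance = α'/β'² = 344/576 = 43/72.

43/72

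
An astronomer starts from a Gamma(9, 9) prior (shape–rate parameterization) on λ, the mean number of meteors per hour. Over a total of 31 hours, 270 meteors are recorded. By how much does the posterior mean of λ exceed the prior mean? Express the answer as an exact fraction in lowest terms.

239/40

Total count 270 over total exposure 31 hours.
Gamma(α, β) with Poisson data over total exposure Σt gives posterior Gamma(α+Σx, β+Σt) = Gamma(279, 40).
Posterior mean = 279/40 = 279/40; prior mean = 9/9 = 1. Difference = 279/40 − 1 = 239/40.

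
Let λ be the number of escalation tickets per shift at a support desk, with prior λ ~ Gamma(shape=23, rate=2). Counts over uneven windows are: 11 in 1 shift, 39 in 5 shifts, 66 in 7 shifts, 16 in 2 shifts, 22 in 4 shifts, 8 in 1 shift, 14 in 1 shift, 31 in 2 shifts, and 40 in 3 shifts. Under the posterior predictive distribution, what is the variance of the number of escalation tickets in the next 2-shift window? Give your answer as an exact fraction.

Total count: 11 + 39 + 66 + 16 + 22 + 8 + 14 + 31 + 40 = 247.
Total exposure: 1 + 5 + 7 + 2 + 4 + 1 + 1 + 2 + 3 = 26 shifts.
Conjugate update: add total count to the shape and total exposure to the rate, giving Gamma(270, 28).
The posterior predictive for a window of length T is Negative Binomial with variance T·α'·(β'+T)/β'² = 2·270·30/784 = 2025/98.

2025/98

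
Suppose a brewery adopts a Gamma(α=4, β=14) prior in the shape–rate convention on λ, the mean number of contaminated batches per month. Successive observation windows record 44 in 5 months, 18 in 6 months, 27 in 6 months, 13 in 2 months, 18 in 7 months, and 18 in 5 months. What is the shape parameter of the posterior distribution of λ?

142

Total count: 44 + 18 + 27 + 13 + 18 + 18 = 138.
Total exposure: 5 + 6 + 6 + 2 + 7 + 5 = 31 months.
The Gamma prior is conjugate for the Poisson rate, so λ | data ~ Gamma(4+138, 14+31) = Gamma(142, 45).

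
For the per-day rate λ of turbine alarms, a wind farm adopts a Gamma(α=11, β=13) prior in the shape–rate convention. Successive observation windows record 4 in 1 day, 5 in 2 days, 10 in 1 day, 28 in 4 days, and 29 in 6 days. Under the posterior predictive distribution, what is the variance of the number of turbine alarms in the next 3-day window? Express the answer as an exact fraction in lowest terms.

290/27

Total count: 4 + 5 + 10 + 28 + 29 = 76.
Total exposure: 1 + 2 + 1 + 4 + 6 = 14 days.
By Gamma–Poisson conjugacy, the posterior is Gamma(α + Σx, β + Σt) = Gamma(11 + 76, 13 + 14) = Gamma(87, 27).
The posterior predictive for a window of length T is Negative Binomial with variance T·α'·(β'+T)/β'² = 3·87·30/729 = 290/27.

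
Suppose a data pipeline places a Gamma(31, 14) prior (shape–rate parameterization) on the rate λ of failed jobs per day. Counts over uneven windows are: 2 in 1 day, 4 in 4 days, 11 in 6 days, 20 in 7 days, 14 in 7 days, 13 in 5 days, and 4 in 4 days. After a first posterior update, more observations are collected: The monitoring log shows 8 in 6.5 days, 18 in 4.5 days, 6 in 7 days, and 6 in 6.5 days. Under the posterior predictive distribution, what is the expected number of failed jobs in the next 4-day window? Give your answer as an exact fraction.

1096/145

Total count: 2 + 4 + 11 + 20 + 14 + 13 + 4 = 68.
Total exposure: 1 + 4 + 6 + 7 + 7 + 5 + 4 = 34 days.
After the first batch: Gamma(31 + 68, 14 + 34) = Gamma(99, 48).
Total count: 8 + 18 + 6 + 6 = 38.
Total exposure: 6.5 + 4.5 + 7 + 6.5 = 24.5 days.
After the second batch: Gamma(99 + 38, 48 + 24.5) = Gamma(137, 145/2).
Predictive mean over a 4-day window = T·E[λ|data] = 4·137/(145/2) = 1096/145.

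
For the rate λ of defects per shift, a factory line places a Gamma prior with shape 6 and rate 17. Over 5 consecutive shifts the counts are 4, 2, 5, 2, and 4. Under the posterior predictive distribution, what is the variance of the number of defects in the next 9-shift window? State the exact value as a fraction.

6417/484

Total count: 4 + 2 + 5 + 2 + 4 = 17.
Total exposure: 5 shifts.
Gamma(α, β) with Poisson data over total exposure Σt gives posterior Gamma(α+Σx, β+Σt) = Gamma(23, 22).
The posterior predictive for a window of length T is Negative Binomial with variance T·α'·(β'+T)/β'² = 9·23·31/484 = 6417/484.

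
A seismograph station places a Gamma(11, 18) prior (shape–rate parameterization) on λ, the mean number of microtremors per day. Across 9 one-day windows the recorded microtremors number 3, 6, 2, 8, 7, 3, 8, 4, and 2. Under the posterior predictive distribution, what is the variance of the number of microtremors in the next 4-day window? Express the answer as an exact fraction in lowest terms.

248/27

Total count: 3 + 6 + 2 + 8 + 7 + 3 + 8 + 4 + 2 = 43.
Total exposure: 9 days.
By Gamma–Poisson conjugacy, the posterior is Gamma(α + Σx, β + Σt) = Gamma(11 + 43, 18 + 9) = Gamma(54, 27).
The posterior predictive for a window of length T is Negative Binomial with variance T·α'·(β'+T)/β'² = 4·54·31/729 = 248/27.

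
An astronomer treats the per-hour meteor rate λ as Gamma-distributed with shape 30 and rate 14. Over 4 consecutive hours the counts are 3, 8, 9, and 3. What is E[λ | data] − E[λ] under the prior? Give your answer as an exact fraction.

101/126

Total count: 3 + 8 + 9 + 3 = 23.
Total exposure: 4 hours.
The Gamma prior is conjugate for the Poisson rate, so λ | data ~ Gamma(30+23, 14+4) = Gamma(53, 18).
Posterior mean = 53/18 = 53/18; prior mean = 30/14 = 15/7. Difference = 53/18 − 15/7 = 101/126.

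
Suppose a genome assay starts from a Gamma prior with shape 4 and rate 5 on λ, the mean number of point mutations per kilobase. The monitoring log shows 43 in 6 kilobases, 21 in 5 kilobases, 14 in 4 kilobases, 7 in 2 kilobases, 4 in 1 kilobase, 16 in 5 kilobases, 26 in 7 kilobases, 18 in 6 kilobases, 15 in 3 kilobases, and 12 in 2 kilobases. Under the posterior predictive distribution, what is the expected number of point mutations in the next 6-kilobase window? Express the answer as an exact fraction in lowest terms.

540/23

Total count: 43 + 21 + 14 + 7 + 4 + 16 + 26 + 18 + 15 + 12 = 176.
Total exposure: 6 + 5 + 4 + 2 + 1 + 5 + 7 + 6 + 3 + 2 = 41 kilobases.
Conjugate update: add total count to the shape and total exposure to the rate, giving Gamma(180, 46).
Predictive mean over a 6-kilobase window = T·E[λ|data] = 6·180/46 = 540/23.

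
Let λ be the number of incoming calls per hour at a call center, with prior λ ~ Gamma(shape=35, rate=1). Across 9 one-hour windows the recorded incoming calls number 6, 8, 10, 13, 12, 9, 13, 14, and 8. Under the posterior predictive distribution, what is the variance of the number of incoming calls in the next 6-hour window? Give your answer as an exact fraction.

Total count: 6 + 8 + 10 + 13 + 12 + 9 + 13 + 14 + 8 = 93.
Total exposure: 9 hours.
The Gamma prior is conjugate for the Poisson rate, so λ | data ~ Gamma(35+93, 1+9) = Gamma(128, 10).
The posterior predictive for a window of length T is Negative Binomial with variance T·α'·(β'+T)/β'² = 6·128·16/100 = 3072/25.

3072/25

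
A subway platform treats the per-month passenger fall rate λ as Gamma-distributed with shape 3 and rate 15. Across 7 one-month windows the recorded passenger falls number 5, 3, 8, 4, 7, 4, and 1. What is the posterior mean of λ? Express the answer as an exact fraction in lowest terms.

35/22

Total count: 5 + 3 + 8 + 4 + 7 + 4 + 1 = 32.
Total exposure: 7 months.
The Gamma prior is conjugate for the Poisson rate, so λ | data ~ Gamma(3+32, 15+7) = Gamma(35, 22).
Posterior mean = α'/β' = 35/22.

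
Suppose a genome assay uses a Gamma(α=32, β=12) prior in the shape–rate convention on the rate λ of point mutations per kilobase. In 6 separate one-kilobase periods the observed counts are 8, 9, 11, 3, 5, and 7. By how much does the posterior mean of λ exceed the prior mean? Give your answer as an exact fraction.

Total count: 8 + 9 + 11 + 3 + 5 + 7 = 43.
Total exposure: 6 kilobases.
By Gamma–Poisson conjugacy, the posterior is Gamma(α + Σx, β + Σt) = Gamma(32 + 43, 12 + 6) = Gamma(75, 18).
Posterior mean = 75/18 = 25/6; prior mean = 32/12 = 8/3. Difference = 25/6 − 8/3 = 3/2.

3/2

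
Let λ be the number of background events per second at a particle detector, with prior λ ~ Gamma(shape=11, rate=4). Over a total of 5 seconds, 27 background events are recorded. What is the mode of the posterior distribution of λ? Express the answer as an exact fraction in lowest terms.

37/9

Total count 27 over total exposure 5 seconds.
The Gamma prior is conjugate for the Poisson rate, so λ | data ~ Gamma(11+27, 4+5) = Gamma(38, 9).
Posterior mode = (α'−1)/β' = 37/9.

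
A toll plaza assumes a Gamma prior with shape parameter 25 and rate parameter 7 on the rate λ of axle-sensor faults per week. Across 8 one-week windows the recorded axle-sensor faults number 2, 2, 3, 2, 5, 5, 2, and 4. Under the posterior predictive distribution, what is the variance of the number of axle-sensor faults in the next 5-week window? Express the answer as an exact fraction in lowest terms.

200/9

Total count: 2 + 2 + 3 + 2 + 5 + 5 + 2 + 4 = 25.
Total exposure: 8 weeks.
Gamma(α, β) with Poisson data over total exposure Σt gives posterior Gamma(α+Σx, β+Σt) = Gamma(50, 15).
The posterior predictive for a window of length T is Negative Binomial with variance T·α'·(β'+T)/β'² = 5·50·20/225 = 200/9.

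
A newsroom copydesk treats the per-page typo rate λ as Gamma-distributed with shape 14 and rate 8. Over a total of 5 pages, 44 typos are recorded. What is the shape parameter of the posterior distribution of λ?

Total count 44 over total exposure 5 pages.
Posterior: α' = 14 + 44 = 58, β' = 8 + 5 = 13.

58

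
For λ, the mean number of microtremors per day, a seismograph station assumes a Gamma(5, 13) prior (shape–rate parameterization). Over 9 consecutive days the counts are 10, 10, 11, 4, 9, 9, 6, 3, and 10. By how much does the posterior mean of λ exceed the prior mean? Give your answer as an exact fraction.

Total count: 10 + 10 + 11 + 4 + 9 + 9 + 6 + 3 + 10 = 72.
Total exposure: 9 days.
The Gamma prior is conjugate for the Poisson rate, so λ | data ~ Gamma(5+72, 13+9) = Gamma(77, 22).
Posterior mean = 77/22 = 7/2; prior mean = 5/13 = 5/13. Difference = 7/2 − 5/13 = 81/26.

81/26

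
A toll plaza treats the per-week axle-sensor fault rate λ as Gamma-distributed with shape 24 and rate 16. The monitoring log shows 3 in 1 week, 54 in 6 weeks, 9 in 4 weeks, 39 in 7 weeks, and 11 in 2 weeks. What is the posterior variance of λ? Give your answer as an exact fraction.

Total count: 3 + 54 + 9 + 39 + 11 = 116.
Total exposure: 1 + 6 + 4 + 7 + 2 = 20 weeks.
Conjugate update: add total count to the shape and total exposure to the rate, giving Gamma(140, 36).
Posterior variance = α'/β'² = 140/1296 = 35/324.

35/324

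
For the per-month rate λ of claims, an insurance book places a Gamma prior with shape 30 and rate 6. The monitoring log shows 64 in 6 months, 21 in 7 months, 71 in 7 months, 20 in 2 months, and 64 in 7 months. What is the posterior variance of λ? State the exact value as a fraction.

54/245

Total count: 64 + 21 + 71 + 20 + 64 = 240.
Total exposure: 6 + 7 + 7 + 2 + 7 = 29 months.
By Gamma–Poisson conjugacy, the posterior is Gamma(α + Σx, β + Σt) = Gamma(30 + 240, 6 + 29) = Gamma(270, 35).
Posterior variance = α'/β'² = 270/1225 = 54/245.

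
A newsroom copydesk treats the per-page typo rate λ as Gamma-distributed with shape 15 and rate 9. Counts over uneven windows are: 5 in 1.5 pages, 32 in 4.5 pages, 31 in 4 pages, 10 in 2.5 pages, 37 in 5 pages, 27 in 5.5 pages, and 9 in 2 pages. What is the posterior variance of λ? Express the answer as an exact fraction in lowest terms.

Total count: 5 + 32 + 31 + 10 + 37 + 27 + 9 = 151.
Total exposure: 1.5 + 4.5 + 4 + 2.5 + 5 + 5.5 + 2 = 25 pages.
The Gamma prior is conjugate for the Poisson rate, so λ | data ~ Gamma(15+151, 9+25) = Gamma(166, 34).
Posterior variance = α'/β'² = 166/1156 = 83/578.

83/578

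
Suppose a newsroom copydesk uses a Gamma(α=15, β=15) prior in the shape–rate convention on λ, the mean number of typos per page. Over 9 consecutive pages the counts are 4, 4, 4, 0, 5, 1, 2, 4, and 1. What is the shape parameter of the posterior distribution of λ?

40

Total count: 4 + 4 + 4 + 0 + 5 + 1 + 2 + 4 + 1 = 25.
Total exposure: 9 pages.
Conjugate update: add total count to the shape and total exposure to the rate, giving Gamma(40, 24).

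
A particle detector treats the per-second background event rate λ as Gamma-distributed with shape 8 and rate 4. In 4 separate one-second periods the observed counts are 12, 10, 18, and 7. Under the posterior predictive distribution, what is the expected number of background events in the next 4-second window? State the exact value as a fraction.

Total count: 12 + 10 + 18 + 7 = 47.
Total exposure: 4 seconds.
The Gamma prior is conjugate for the Poisson rate, so λ | data ~ Gamma(8+47, 4+4) = Gamma(55, 8).
Predictive mean over a 4-second window = T·E[λ|data] = 4·55/8 = 55/2.

55/2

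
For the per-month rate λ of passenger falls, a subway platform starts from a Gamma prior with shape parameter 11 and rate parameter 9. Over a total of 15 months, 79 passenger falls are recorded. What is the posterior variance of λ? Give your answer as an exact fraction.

5/32

Total count 79 over total exposure 15 months.
Gamma(α, β) with Poisson data over total exposure Σt gives posterior Gamma(α+Σx, β+Σt) = Gamma(90, 24).
Posterior variance = α'/β'² = 90/576 = 5/32.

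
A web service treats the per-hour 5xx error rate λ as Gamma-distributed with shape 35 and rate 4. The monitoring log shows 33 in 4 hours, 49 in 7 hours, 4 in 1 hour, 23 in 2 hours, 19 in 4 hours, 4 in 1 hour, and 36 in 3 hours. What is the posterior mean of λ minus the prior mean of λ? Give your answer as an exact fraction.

Total count: 33 + 49 + 4 + 23 + 19 + 4 + 36 = 168.
Total exposure: 4 + 7 + 1 + 2 + 4 + 1 + 3 = 22 hours.
Posterior: α' = 35 + 168 = 203, β' = 4 + 22 = 26.
Posterior mean = 203/26 = 203/26; prior mean = 35/4 = 35/4. Difference = 203/26 − 35/4 = -49/52.

-49/52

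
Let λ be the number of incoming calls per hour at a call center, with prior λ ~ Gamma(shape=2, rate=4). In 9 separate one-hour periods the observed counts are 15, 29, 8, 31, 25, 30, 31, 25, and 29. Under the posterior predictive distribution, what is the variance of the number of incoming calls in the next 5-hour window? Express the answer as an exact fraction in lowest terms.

Total count: 15 + 29 + 8 + 31 + 25 + 30 + 31 + 25 + 29 = 223.
Total exposure: 9 hours.
Gamma(α, β) with Poisson data over total exposure Σt gives posterior Gamma(α+Σx, β+Σt) = Gamma(225, 13).
The posterior predictive for a window of length T is Negative Binomial with variance T·α'·(β'+T)/β'² = 5·225·18/169 = 20250/169.

20250/169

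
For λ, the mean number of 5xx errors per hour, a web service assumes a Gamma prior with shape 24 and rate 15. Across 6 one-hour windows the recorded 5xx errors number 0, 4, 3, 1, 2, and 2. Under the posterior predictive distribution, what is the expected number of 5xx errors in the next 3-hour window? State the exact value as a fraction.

Total count: 0 + 4 + 3 + 1 + 2 + 2 = 12.
Total exposure: 6 hours.
Conjugate update: add total count to the shape and total exposure to the rate, giving Gamma(36, 21).
Predictive mean over a 3-hour window = T·E[λ|data] = 3·36/21 = 36/7.

36/7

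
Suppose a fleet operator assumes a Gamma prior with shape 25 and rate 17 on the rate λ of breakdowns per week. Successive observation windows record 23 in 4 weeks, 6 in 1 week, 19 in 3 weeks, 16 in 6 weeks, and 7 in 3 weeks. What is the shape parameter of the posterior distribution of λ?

96

Total count: 23 + 6 + 19 + 16 + 7 = 71.
Total exposure: 4 + 1 + 3 + 6 + 3 = 17 weeks.
The Gamma prior is conjugate for the Poisson rate, so λ | data ~ Gamma(25+71, 17+17) = Gamma(96, 34).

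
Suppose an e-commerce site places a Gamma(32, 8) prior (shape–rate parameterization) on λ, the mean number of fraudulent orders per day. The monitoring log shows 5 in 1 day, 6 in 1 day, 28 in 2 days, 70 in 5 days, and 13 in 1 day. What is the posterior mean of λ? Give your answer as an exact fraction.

Total count: 5 + 6 + 28 + 70 + 13 = 122.
Total exposure: 1 + 1 + 2 + 5 + 1 = 10 days.
Gamma(α, β) with Poisson data over total exposure Σt gives posterior Gamma(α+Σx, β+Σt) = Gamma(154, 18).
Posterior mean = α'/β' = 154/18 = 77/9.

77/9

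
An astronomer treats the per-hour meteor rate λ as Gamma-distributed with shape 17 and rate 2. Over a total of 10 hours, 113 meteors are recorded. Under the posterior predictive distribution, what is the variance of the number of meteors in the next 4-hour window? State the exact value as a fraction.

520/9

Total count 113 over total exposure 10 hours.
By Gamma–Poisson conjugacy, the posterior is Gamma(α + Σx, β + Σt) = Gamma(17 + 113, 2 + 10) = Gamma(130, 12).
The posterior predictive for a window of length T is Negative Binomial with variance T·α'·(β'+T)/β'² = 4·130·16/144 = 520/9.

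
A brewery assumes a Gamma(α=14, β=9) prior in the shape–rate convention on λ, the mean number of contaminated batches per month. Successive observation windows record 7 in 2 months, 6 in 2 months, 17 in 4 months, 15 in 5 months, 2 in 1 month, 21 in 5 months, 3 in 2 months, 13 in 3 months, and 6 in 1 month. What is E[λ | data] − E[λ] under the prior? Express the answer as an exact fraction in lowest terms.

230/153

Total count: 7 + 6 + 17 + 15 + 2 + 21 + 3 + 13 + 6 = 90.
Total exposure: 2 + 2 + 4 + 5 + 1 + 5 + 2 + 3 + 1 = 25 months.
Posterior: α' = 14 + 90 = 104, β' = 9 + 25 = 34.
Posterior mean = 104/34 = 52/17; prior mean = 14/9 = 14/9. Difference = 52/17 − 14/9 = 230/153.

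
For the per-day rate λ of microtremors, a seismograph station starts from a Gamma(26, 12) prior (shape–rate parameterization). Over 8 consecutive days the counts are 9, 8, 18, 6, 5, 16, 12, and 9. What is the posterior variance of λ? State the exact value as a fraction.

Total count: 9 + 8 + 18 + 6 + 5 + 16 + 12 + 9 = 83.
Total exposure: 8 days.
The Gamma prior is conjugate for the Poisson rate, so λ | data ~ Gamma(26+83, 12+8) = Gamma(109, 20).
Posterior variance = α'/β'² = 109/400.

109/400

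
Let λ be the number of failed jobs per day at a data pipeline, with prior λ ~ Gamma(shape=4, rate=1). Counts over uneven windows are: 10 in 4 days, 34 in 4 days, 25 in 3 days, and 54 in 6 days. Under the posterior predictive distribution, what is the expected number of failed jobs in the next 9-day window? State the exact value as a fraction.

Total count: 10 + 34 + 25 + 54 = 123.
Total exposure: 4 + 4 + 3 + 6 = 17 days.
Gamma(α, β) with Poisson data over total exposure Σt gives posterior Gamma(α+Σx, β+Σt) = Gamma(127, 18).
Predictive mean over a 9-day window = T·E[λ|data] = 9·127/18 = 127/2.

127/2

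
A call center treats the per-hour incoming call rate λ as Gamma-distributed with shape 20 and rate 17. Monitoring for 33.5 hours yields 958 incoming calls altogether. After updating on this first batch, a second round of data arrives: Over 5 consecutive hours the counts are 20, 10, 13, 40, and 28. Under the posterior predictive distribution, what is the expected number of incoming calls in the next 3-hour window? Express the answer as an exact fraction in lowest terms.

Total count 958 over total exposure 33.5 hours.
After the first batch: Gamma(20 + 958, 17 + 33.5) = Gamma(978, 101/2).
Total count: 20 + 10 + 13 + 40 + 28 = 111.
Total exposure: 5 hours.
After the second batch: Gamma(978 + 111, 101/2 + 5) = Gamma(1089, 111/2).
Predictive mean over a 3-hour window = T·E[λ|data] = 3·1089/(111/2) = 2178/37.

2178/37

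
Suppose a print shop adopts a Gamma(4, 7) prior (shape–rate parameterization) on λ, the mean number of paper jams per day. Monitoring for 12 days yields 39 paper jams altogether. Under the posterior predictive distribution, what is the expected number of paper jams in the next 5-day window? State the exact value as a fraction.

215/19

Total count 39 over total exposure 12 days.
Conjugate update: add total count to the shape and total exposure to the rate, giving Gamma(43, 19).
Predictive mean over a 5-day window = T·E[λ|data] = 5·43/19 = 215/19.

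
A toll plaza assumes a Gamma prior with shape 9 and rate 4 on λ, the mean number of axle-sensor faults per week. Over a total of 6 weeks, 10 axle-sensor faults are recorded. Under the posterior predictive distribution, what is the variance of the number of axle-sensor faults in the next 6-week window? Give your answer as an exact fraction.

456/25

Total count 10 over total exposure 6 weeks.
Posterior: α' = 9 + 10 = 19, β' = 4 + 6 = 10.
The posterior predictive for a window of length T is Negative Binomial with variance T·α'·(β'+T)/β'² = 6·19·16/100 = 456/25.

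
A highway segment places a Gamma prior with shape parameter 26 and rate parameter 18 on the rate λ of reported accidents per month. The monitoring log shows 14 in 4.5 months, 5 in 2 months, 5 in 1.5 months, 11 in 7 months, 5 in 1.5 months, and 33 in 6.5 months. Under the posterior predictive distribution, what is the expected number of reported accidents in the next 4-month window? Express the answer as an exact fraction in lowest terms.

Total count: 14 + 5 + 5 + 11 + 5 + 33 = 73.
Total exposure: 4.5 + 2 + 1.5 + 7 + 1.5 + 6.5 = 23 months.
Posterior: α' = 26 + 73 = 99, β' = 18 + 23 = 41.
Predictive mean over a 4-month window = T·E[λ|data] = 4·99/41 = 396/41.

396/41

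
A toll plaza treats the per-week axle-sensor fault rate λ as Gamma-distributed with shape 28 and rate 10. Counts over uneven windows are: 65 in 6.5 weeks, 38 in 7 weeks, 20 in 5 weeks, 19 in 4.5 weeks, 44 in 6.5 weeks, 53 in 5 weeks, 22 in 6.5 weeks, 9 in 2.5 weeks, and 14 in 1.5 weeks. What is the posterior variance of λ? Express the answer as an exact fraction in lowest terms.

312/3025

Total count: 65 + 38 + 20 + 19 + 44 + 53 + 22 + 9 + 14 = 284.
Total exposure: 6.5 + 7 + 5 + 4.5 + 6.5 + 5 + 6.5 + 2.5 + 1.5 = 45 weeks.
Conjugate update: add total count to the shape and total exposure to the rate, giving Gamma(312, 55).
Posterior variance = α'/β'² = 312/3025.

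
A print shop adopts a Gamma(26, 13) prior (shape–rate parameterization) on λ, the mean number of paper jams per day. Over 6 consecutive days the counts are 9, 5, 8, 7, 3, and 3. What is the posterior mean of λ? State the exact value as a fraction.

61/19

Total count: 9 + 5 + 8 + 7 + 3 + 3 = 35.
Total exposure: 6 days.
Gamma(α, β) with Poisson data over total exposure Σt gives posterior Gamma(α+Σx, β+Σt) = Gamma(61, 19).
Posterior mean = α'/β' = 61/19.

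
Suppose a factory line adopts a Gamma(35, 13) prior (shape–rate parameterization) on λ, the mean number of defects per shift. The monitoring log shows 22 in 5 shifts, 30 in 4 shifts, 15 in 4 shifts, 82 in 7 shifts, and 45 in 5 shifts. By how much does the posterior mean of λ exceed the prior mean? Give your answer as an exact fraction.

1647/494

Total count: 22 + 30 + 15 + 82 + 45 = 194.
Total exposure: 5 + 4 + 4 + 7 + 5 = 25 shifts.
The Gamma prior is conjugate for the Poisson rate, so λ | data ~ Gamma(35+194, 13+25) = Gamma(229, 38).
Posterior mean = 229/38 = 229/38; prior mean = 35/13 = 35/13. Difference = 229/38 − 35/13 = 1647/494.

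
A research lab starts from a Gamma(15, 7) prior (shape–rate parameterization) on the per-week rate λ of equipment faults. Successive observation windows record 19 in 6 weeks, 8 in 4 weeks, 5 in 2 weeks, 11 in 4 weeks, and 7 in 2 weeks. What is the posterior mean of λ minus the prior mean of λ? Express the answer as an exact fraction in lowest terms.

Total count: 19 + 8 + 5 + 11 + 7 = 50.
Total exposure: 6 + 4 + 2 + 4 + 2 = 18 weeks.
Gamma(α, β) with Poisson data over total exposure Σt gives posterior Gamma(α+Σx, β+Σt) = Gamma(65, 25).
Posterior mean = 65/25 = 13/5; prior mean = 15/7 = 15/7. Difference = 13/5 − 15/7 = 16/35.

16/35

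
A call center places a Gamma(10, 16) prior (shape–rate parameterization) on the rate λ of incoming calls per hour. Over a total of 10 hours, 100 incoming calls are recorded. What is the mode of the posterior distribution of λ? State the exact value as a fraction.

Total count 100 over total exposure 10 hours.
Posterior: α' = 10 + 100 = 110, β' = 16 + 10 = 26.
Posterior mode = (α'−1)/β' = 109/26.

109/26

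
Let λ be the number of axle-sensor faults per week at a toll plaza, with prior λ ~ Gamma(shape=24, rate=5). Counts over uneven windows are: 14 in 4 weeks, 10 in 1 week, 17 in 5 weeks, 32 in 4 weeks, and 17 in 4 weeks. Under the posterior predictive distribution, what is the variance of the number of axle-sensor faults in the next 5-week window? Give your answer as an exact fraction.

15960/529

Total count: 14 + 10 + 17 + 32 + 17 = 90.
Total exposure: 4 + 1 + 5 + 4 + 4 = 18 weeks.
Posterior: α' = 24 + 90 = 114, β' = 5 + 18 = 23.
The posterior predictive for a window of length T is Negative Binomial with variance T·α'·(β'+T)/β'² = 5·114·28/529 = 15960/529.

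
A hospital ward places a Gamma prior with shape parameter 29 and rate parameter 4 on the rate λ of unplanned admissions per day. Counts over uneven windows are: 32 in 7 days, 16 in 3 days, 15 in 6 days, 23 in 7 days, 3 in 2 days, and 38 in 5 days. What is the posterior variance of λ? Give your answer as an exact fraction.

Total count: 32 + 16 + 15 + 23 + 3 + 38 = 127.
Total exposure: 7 + 3 + 6 + 7 + 2 + 5 = 30 days.
Gamma(α, β) with Poisson data over total exposure Σt gives posterior Gamma(α+Σx, β+Σt) = Gamma(156, 34).
Posterior variance = α'/β'² = 156/1156 = 39/289.

39/289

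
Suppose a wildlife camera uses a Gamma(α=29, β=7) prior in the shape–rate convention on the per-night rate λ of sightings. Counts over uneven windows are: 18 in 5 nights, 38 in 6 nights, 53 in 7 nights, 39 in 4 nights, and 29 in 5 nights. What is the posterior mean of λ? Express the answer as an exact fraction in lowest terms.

103/17

Total count: 18 + 38 + 53 + 39 + 29 = 177.
Total exposure: 5 + 6 + 7 + 4 + 5 = 27 nights.
Gamma(α, β) with Poisson data over total exposure Σt gives posterior Gamma(α+Σx, β+Σt) = Gamma(206, 34).
Posterior mean = α'/β' = 206/34 = 103/17.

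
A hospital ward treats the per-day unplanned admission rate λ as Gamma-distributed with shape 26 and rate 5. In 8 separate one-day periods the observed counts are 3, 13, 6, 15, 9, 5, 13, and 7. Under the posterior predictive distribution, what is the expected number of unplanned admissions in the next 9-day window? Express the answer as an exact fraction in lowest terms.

873/13

Total count: 3 + 13 + 6 + 15 + 9 + 5 + 13 + 7 = 71.
Total exposure: 8 days.
Conjugate update: add total count to the shape and total exposure to the rate, giving Gamma(97, 13).
Predictive mean over a 9-day window = T·E[λ|data] = 9·97/13 = 873/13.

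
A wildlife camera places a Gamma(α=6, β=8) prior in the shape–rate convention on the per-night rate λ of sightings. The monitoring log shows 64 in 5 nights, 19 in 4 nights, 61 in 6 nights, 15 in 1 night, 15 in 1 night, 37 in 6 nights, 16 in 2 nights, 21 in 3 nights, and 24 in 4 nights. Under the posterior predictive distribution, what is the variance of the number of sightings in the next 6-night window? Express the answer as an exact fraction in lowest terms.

9591/200

Total count: 64 + 19 + 61 + 15 + 15 + 37 + 16 + 21 + 24 = 272.
Total exposure: 5 + 4 + 6 + 1 + 1 + 6 + 2 + 3 + 4 = 32 nights.
Posterior: α' = 6 + 272 = 278, β' = 8 + 32 = 40.
The posterior predictive for a window of length T is Negative Binomial with variance T·α'·(β'+T)/β'² = 6·278·46/1600 = 9591/200.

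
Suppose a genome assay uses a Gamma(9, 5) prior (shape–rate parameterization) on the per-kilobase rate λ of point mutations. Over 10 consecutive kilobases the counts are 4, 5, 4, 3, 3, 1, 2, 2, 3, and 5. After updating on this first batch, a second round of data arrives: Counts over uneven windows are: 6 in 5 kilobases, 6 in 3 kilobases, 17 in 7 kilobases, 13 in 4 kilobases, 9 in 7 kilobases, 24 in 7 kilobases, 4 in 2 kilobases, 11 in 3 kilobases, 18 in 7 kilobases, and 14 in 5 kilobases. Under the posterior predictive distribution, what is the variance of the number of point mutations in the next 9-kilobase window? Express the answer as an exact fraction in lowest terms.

108558/4225

Total count: 4 + 5 + 4 + 3 + 3 + 1 + 2 + 2 + 3 + 5 = 32.
Total exposure: 10 kilobases.
After the first batch: Gamma(9 + 32, 5 + 10) = Gamma(41, 15).
Total count: 6 + 6 + 17 + 13 + 9 + 24 + 4 + 11 + 18 + 14 = 122.
Total exposure: 5 + 3 + 7 + 4 + 7 + 7 + 2 + 3 + 7 + 5 = 50 kilobases.
After the second batch: Gamma(41 + 122, 15 + 50) = Gamma(163, 65).
The posterior predictive for a window of length T is Negative Binomial with variance T·α'·(β'+T)/β'² = 9·163·74/4225 = 108558/4225.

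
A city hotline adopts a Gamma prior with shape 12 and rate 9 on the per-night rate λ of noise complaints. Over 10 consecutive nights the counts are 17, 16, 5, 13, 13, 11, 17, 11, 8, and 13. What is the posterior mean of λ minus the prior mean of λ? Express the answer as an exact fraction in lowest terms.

332/57

Total count: 17 + 16 + 5 + 13 + 13 + 11 + 17 + 11 + 8 + 13 = 124.
Total exposure: 10 nights.
Gamma(α, β) with Poisson data over total exposure Σt gives posterior Gamma(α+Σx, β+Σt) = Gamma(136, 19).
Posterior mean = 136/19 = 136/19; prior mean = 12/9 = 4/3. Difference = 136/19 − 4/3 = 332/57.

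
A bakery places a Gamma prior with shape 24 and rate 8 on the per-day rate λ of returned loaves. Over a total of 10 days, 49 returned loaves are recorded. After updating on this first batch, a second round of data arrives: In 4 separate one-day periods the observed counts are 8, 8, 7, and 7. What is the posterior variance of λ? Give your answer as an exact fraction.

Total count 49 over total exposure 10 days.
After the first batch: Gamma(24 + 49, 8 + 10) = Gamma(73, 18).
Total count: 8 + 8 + 7 + 7 = 30.
Total exposure: 4 days.
After the second batch: Gamma(73 + 30, 18 + 4) = Gamma(103, 22).
Posterior variance = α'/β'² = 103/484.

103/484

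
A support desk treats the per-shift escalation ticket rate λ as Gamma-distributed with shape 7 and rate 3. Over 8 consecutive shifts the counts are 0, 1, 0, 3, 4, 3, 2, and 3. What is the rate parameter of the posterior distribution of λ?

Total count: 0 + 1 + 0 + 3 + 4 + 3 + 2 + 3 = 16.
Total exposure: 8 shifts.
Posterior: α' = 7 + 16 = 23, β' = 3 + 8 = 11.

11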